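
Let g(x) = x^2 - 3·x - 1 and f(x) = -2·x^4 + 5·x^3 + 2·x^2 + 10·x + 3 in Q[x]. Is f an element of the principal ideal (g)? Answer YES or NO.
In Q[x] the ideal (g) consists of all multiples of g, so f ∈ (g) iff g | f, i.e. iff the remainder of f on division by g is 0. Divide f by g (g is monic, so eliminate the leading term of the running remainder at each step):
  leading term -2·x^4: subtract (-2·x^2)·g(x) = -2·x^4 + 6·x^3 + 2·x^2, leaving -x^3 + 10·x + 3
  leading term -x^3: subtract (-x)·g(x) = -x^3 + 3·x^2 + x, leaving -3·x^2 + 9·x + 3
  leading term -3·x^2: subtract (-3)·g(x) = -3·x^2 + 9·x + 3, leaving 0
The remainder is 0, so f(x) = g(x) · h(x) with h(x) = -2·x^2 - x - 3. Hence g | f, i.e. f ∈ (g).

Final answer: YES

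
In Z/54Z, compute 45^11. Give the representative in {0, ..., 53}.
27

Use repeated squaring. Binary(11) = 1011. Walk through the bits of the exponent 11 left-to-right: at each bit after the leading one, square the running value, then multiply by 45 if the bit is 1 (always reducing mod 54):
  bit 1 = 1 (leading): start with 45.
  bit 2 = 0: square 45^2 = 2025 ≡ 27 (mod 54).
  bit 3 = 1: square 27^2 = 729 ≡ 27; bit is 1, so multiply 27·45 = 1215 ≡ 27 (mod 54).
  bit 4 = 1: square 27^2 = 729 ≡ 27; bit is 1, so multiply 27·45 = 1215 ≡ 27 (mod 54).
Final value: 45^11 ≡ 27 (mod 54).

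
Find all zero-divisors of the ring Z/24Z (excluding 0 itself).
nonzero zero-divisors of Z/24Z = {2, 3, 4, 6, 8, 9, 10, 12, 14, 15, 16, 18, 20, 21, 22}

An element a ∈ Z/24Z (with a ≠ 0) is a zero-divisor iff gcd(a, 24) > 1 (because a is a unit precisely when gcd(a, n) = 1, and in Z/nZ every nonzero, non-unit element is a zero-divisor). Scan a = 1, ..., 23 and keep those with gcd(a, 24) > 1:
  gcd(2, 24) = 2, gcd(3, 24) = 3, gcd(4, 24) = 4, gcd(6, 24) = 6, gcd(8, 24) = 8, gcd(9, 24) = 3, gcd(10, 24) = 2, gcd(12, 24) = 12, gcd(14, 24) = 2, gcd(15, 24) = 3, gcd(16, 24) = 8, gcd(18, 24) = 6, gcd(20, 24) = 4, gcd(21, 24) = 3, gcd(22, 24) = 2.
All other a ∈ {1, ..., 23} have gcd(a, 24) = 1 and are units. So the nonzero zero-divisors are exactly the 15 values of a appearing in this scan.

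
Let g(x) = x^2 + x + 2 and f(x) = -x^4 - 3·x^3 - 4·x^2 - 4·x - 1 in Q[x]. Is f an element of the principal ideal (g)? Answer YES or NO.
NO

In Q[x] the ideal (g) consists of all multiples of g, so f ∈ (g) iff g | f, i.e. iff the remainder of f on division by g is 0. Divide f by g (g is monic, so eliminate the leading term of the running remainder at each step):
  leading term -x^4: subtract (-x^2)·g(x) = -x^4 - x^3 - 2·x^2, leaving -2·x^3 - 2·x^2 - 4·x - 1
  leading term -2·x^3: subtract (-2·x)·g(x) = -2·x^3 - 2·x^2 - 4·x, leaving -1
The remainder r(x) = -1 ≠ 0 (and deg r < deg g), so g ∤ f, i.e. f ∉ (g).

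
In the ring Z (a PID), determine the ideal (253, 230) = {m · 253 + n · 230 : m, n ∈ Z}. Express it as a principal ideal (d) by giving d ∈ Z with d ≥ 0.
(253, 230) = (23); d = 23

In the PID Z, (a, b) is generated by gcd(a, b). Compute gcd(253, 230) with the extended Euclidean algorithm, tracking rows (r, s, t) with s·253 + t·230 = r:
  row A: (253, 1, 0)   [1·253 + 0·230 = 253]
  row B: (230, 0, 1)   [0·253 + 1·230 = 230]
  253 = 1·230 + 23   → row C = row A − 1·row B = (23, 1, −1)   [check: 1·253 − 1·230 = 23]
  230 = 10·23 + 0   → remainder 0, stop. gcd = 23 (last nonzero row C).
So gcd(253, 230) = 23, with Bézout identity 1·253 − 1·230 = 23. Containment (⊇): the Bézout identity exhibits 23 as an element of (253, 230), giving (23) ⊆ (253, 230). Containment (⊆): since 23 | 253 and 23 | 230 (253 = 23·11, 230 = 23·10), every Z-linear combination of 253 and 230 is divisible by 23, so (253, 230) ⊆ (23). Therefore (253, 230) = (23), d = 23.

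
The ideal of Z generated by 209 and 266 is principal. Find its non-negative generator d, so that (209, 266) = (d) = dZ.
(209, 266) = (19); d = 19

In the PID Z, (a, b) is generated by gcd(a, b). Compute gcd(266, 209) with the extended Euclidean algorithm, tracking rows (r, s, t) with s·266 + t·209 = r:
  row A: (266, 1, 0)   [1·266 + 0·209 = 266]
  row B: (209, 0, 1)   [0·266 + 1·209 = 209]
  266 = 1·209 + 57   → row C = row A − 1·row B = (57, 1, −1)   [check: 1·266 − 1·209 = 57]
  209 = 3·57 + 38   → row D = row B − 3·row C = (38, −3, 4)   [check: −3·266 + 4·209 = 38]
  57 = 1·38 + 19   → row E = row C − 1·row D = (19, 4, −5)   [check: 4·266 − 5·209 = 19]
  38 = 2·19 + 0   → remainder 0, stop. gcd = 19 (last nonzero row E).
So gcd(209, 266) = 19, with Bézout identity 4·266 − 5·209 = 19. Containment (⊇): the Bézout identity exhibits 19 as an element of (209, 266), giving (19) ⊆ (209, 266). Containment (⊆): since 19 | 209 and 19 | 266 (209 = 19·11, 266 = 19·14), every Z-linear combination of 209 and 266 is divisible by 19, so (209, 266) ⊆ (19). Therefore (209, 266) = (19), d = 19.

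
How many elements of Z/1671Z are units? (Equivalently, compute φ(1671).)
An element a ∈ Z/1671Z is a unit iff gcd(a, 1671) = 1, so the number of units is φ(1671). φ is multiplicative, with φ(p^e) = p^e − p^(e−1). Factorise 1671 = 3 · 557. Then
  φ(1671) = (3 − 1) · (557 − 1) = 2 · 556 = 1112.

Final answer: Z/1671Z has φ(1671) = 1112 units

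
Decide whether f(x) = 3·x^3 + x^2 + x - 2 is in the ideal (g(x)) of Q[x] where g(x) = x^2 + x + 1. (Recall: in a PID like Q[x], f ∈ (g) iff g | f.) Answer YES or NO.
YES

In Q[x] the ideal (g) consists of all multiples of g, so f ∈ (g) iff g | f, i.e. iff the remainder of f on division by g is 0. Divide f by g (g is monic, so eliminate the leading term of the running remainder at each step):
  leading term 3·x^3: subtract (3·x)·g(x) = 3·x^3 + 3·x^2 + 3·x, leaving -2·x^2 - 2·x - 2
  leading term -2·x^2: subtract (-2)·g(x) = -2·x^2 - 2·x - 2, leaving 0
The remainder is 0, so f(x) = g(x) · h(x) with h(x) = 3·x - 2. Hence g | f, i.e. f ∈ (g).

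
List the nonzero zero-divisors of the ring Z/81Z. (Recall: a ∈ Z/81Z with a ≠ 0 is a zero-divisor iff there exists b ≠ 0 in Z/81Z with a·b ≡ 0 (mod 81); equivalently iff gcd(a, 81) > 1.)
nonzero zero-divisors of Z/81Z = {3, 6, 9, 12, 15, 18, 21, 24, 27, 30, 33, 36, 39, 42, 45, 48, 51, 54, 57, 60, 63, 66, 69, 72, 75, 78}

An element a ∈ Z/81Z (with a ≠ 0) is a zero-divisor iff gcd(a, 81) > 1 (because a is a unit precisely when gcd(a, n) = 1, and in Z/nZ every nonzero, non-unit element is a zero-divisor). Scan a = 1, ..., 80 and keep those with gcd(a, 81) > 1:
  gcd(3, 81) = 3, gcd(6, 81) = 3, gcd(9, 81) = 9, gcd(12, 81) = 3, gcd(15, 81) = 3, gcd(18, 81) = 9, gcd(21, 81) = 3, gcd(24, 81) = 3, gcd(27, 81) = 27, gcd(30, 81) = 3, gcd(33, 81) = 3, gcd(36, 81) = 9, gcd(39, 81) = 3, gcd(42, 81) = 3, gcd(45, 81) = 9, gcd(48, 81) = 3, gcd(51, 81) = 3, gcd(54, 81) = 27, gcd(57, 81) = 3, gcd(60, 81) = 3, gcd(63, 81) = 9, gcd(66, 81) = 3, gcd(69, 81) = 3, gcd(72, 81) = 9, gcd(75, 81) = 3, gcd(78, 81) = 3.
All other a ∈ {1, ..., 80} have gcd(a, 81) = 1 and are units. So the nonzero zero-divisors are exactly the 26 values of a appearing in this scan.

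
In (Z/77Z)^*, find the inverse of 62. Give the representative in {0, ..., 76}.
62^(−1) ≡ 41 (mod 77)

Apply the extended Euclidean algorithm to (77, 62), tracking rows (r, s, t) with s·77 + t·62 = r. Each division r_prev = q·r_cur + r_new produces the new row as (previous row) − q·(current row):
  row A: (77, 1, 0)   [1·77 + 0·62 = 77]
  row B: (62, 0, 1)   [0·77 + 1·62 = 62]
  77 = 1·62 + 15   → row C = row A − 1·row B = (15, 1, −1)   [check: 1·77 − 1·62 = 15]
  62 = 4·15 + 2   → row D = row B − 4·row C = (2, −4, 5)   [check: −4·77 + 5·62 = 2]
  15 = 7·2 + 1   → row E = row C − 7·row D = (1, 29, −36)   [check: 29·77 − 36·62 = 1]
  2 = 2·1 + 0   → remainder 0, stop. gcd = 1 (last nonzero row E).
The gcd is 1, so 62 is invertible mod 77. The last nonzero row gives 29·77 − 36·62 = 1, so t = −36. So 62^(−1) ≡ −36 ≡ 41 (mod 77). Verify: 62 · 41 = 2542 ≡ 1 (mod 77). ✓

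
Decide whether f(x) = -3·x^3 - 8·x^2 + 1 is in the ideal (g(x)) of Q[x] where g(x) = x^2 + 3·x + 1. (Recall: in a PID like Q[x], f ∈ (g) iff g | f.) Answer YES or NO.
YES

In Q[x] the ideal (g) consists of all multiples of g, so f ∈ (g) iff g | f, i.e. iff the remainder of f on division by g is 0. Divide f by g (g is monic, so eliminate the leading term of the running remainder at each step):
  leading term -3·x^3: subtract (-3·x)·g(x) = -3·x^3 - 9·x^2 - 3·x, leaving x^2 + 3·x + 1
  leading term x^2: subtract (1)·g(x) = x^2 + 3·x + 1, leaving 0
The remainder is 0, so f(x) = g(x) · h(x) with h(x) = 1 - 3·x. Hence g | f, i.e. f ∈ (g).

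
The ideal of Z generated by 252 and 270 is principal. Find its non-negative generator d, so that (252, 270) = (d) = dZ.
In the PID Z, (a, b) is generated by gcd(a, b). Compute gcd(270, 252) with the extended Euclidean algorithm, tracking rows (r, s, t) with s·270 + t·252 = r:
  row A: (270, 1, 0)   [1·270 + 0·252 = 270]
  row B: (252, 0, 1)   [0·270 + 1·252 = 252]
  270 = 1·252 + 18   → row C = row A − 1·row B = (18, 1, −1)   [check: 1·270 − 1·252 = 18]
  252 = 14·18 + 0   → remainder 0, stop. gcd = 18 (last nonzero row C).
So gcd(252, 270) = 18, with Bézout identity 1·270 − 1·252 = 18. Containment (⊇): the Bézout identity exhibits 18 as an element of (252, 270), giving (18) ⊆ (252, 270). Containment (⊆): since 18 | 252 and 18 | 270 (252 = 18·14, 270 = 18·15), every Z-linear combination of 252 and 270 is divisible by 18, so (252, 270) ⊆ (18). Therefore (252, 270) = (18), d = 18.

Final answer: (252, 270) = (18); d = 18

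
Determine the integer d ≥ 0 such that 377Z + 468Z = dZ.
(377, 468) = (13); d = 13

In the PID Z, (a, b) is generated by gcd(a, b). Compute gcd(468, 377) with the extended Euclidean algorithm, tracking rows (r, s, t) with s·468 + t·377 = r:
  row A: (468, 1, 0)   [1·468 + 0·377 = 468]
  row B: (377, 0, 1)   [0·468 + 1·377 = 377]
  468 = 1·377 + 91   → row C = row A − 1·row B = (91, 1, −1)   [check: 1·468 − 1·377 = 91]
  377 = 4·91 + 13   → row D = row B − 4·row C = (13, −4, 5)   [check: −4·468 + 5·377 = 13]
  91 = 7·13 + 0   → remainder 0, stop. gcd = 13 (last nonzero row D).
So gcd(377, 468) = 13, with Bézout identity −4·468 + 5·377 = 13. Containment (⊇): the Bézout identity exhibits 13 as an element of (377, 468), giving (13) ⊆ (377, 468). Containment (⊆): since 13 | 377 and 13 | 468 (377 = 13·29, 468 = 13·36), every Z-linear combination of 377 and 468 is divisible by 13, so (377, 468) ⊆ (13). Therefore (377, 468) = (13), d = 13.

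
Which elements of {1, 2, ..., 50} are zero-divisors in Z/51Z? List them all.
nonzero zero-divisors of Z/51Z = {3, 6, 9, 12, 15, 17, 18, 21, 24, 27, 30, 33, 34, 36, 39, 42, 45, 48}

An element a ∈ Z/51Z (with a ≠ 0) is a zero-divisor iff gcd(a, 51) > 1 (because a is a unit precisely when gcd(a, n) = 1, and in Z/nZ every nonzero, non-unit element is a zero-divisor). Scan a = 1, ..., 50 and keep those with gcd(a, 51) > 1:
  gcd(3, 51) = 3, gcd(6, 51) = 3, gcd(9, 51) = 3, gcd(12, 51) = 3, gcd(15, 51) = 3, gcd(17, 51) = 17, gcd(18, 51) = 3, gcd(21, 51) = 3, gcd(24, 51) = 3, gcd(27, 51) = 3, gcd(30, 51) = 3, gcd(33, 51) = 3, gcd(34, 51) = 17, gcd(36, 51) = 3, gcd(39, 51) = 3, gcd(42, 51) = 3, gcd(45, 51) = 3, gcd(48, 51) = 3.
All other a ∈ {1, ..., 50} have gcd(a, 51) = 1 and are units. So the nonzero zero-divisors are exactly the 18 values of a appearing in this scan.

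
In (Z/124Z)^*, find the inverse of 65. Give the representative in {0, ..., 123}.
65^(−1) ≡ 21 (mod 124)

Apply the extended Euclidean algorithm to (124, 65), tracking rows (r, s, t) with s·124 + t·65 = r. Each division r_prev = q·r_cur + r_new produces the new row as (previous row) − q·(current row):
  row A: (124, 1, 0)   [1·124 + 0·65 = 124]
  row B: (65, 0, 1)   [0·124 + 1·65 = 65]
  124 = 1·65 + 59   → row C = row A − 1·row B = (59, 1, −1)   [check: 1·124 − 1·65 = 59]
  65 = 1·59 + 6   → row D = row B − 1·row C = (6, −1, 2)   [check: −1·124 + 2·65 = 6]
  59 = 9·6 + 5   → row E = row C − 9·row D = (5, 10, −19)   [check: 10·124 − 19·65 = 5]
  6 = 1·5 + 1   → row F = row D − 1·row E = (1, −11, 21)   [check: −11·124 + 21·65 = 1]
  5 = 5·1 + 0   → remainder 0, stop. gcd = 1 (last nonzero row F).
The gcd is 1, so 65 is invertible mod 124. The last nonzero row gives −11·124 + 21·65 = 1, so t = 21. So 65^(−1) ≡ 21 (mod 124). Verify: 65 · 21 = 1365 ≡ 1 (mod 124). ✓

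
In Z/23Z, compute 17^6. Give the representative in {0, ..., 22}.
12

Use repeated squaring. Binary(6) = 110. Walk through the bits of the exponent 6 left-to-right: at each bit after the leading one, square the running value, then multiply by 17 if the bit is 1 (always reducing mod 23):
  bit 1 = 1 (leading): start with 17.
  bit 2 = 1: square 17^2 = 289 ≡ 13; bit is 1, so multiply 13·17 = 221 ≡ 14 (mod 23).
  bit 3 = 0: square 14^2 = 196 ≡ 12 (mod 23).
Final value: 17^6 ≡ 12 (mod 23).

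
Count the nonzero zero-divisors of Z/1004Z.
In Z/1004Z each nonzero element is either a unit (gcd with 1004 is 1) or a zero-divisor (gcd > 1). The number of units is φ(1004): factorise 1004 = 2^2 · 251, so φ(1004) = (2^2 − 2^1) · (251 − 1) = 2 · 250 = 500. The nonzero elements number 1004 − 1 = 1003. Hence the nonzero zero-divisors number 1003 − 500 = 503.

Final answer: Z/1004Z has 503 nonzero zero-divisors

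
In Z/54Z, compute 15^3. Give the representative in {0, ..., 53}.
27

Use repeated squaring. Binary(3) = 11. Walk through the bits of the exponent 3 left-to-right: at each bit after the leading one, square the running value, then multiply by 15 if the bit is 1 (always reducing mod 54):
  bit 1 = 1 (leading): start with 15.
  bit 2 = 1: square 15^2 = 225 ≡ 9; bit is 1, so multiply 9·15 = 135 ≡ 27 (mod 54).
Final value: 15^3 ≡ 27 (mod 54).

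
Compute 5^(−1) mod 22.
Apply the extended Euclidean algorithm to (22, 5), tracking rows (r, s, t) with s·22 + t·5 = r. Each division r_prev = q·r_cur + r_new produces the new row as (previous row) − q·(current row):
  row A: (22, 1, 0)   [1·22 + 0·5 = 22]
  row B: (5, 0, 1)   [0·22 + 1·5 = 5]
  22 = 4·5 + 2   → row C = row A − 4·row B = (2, 1, −4)   [check: 1·22 − 4·5 = 2]
  5 = 2·2 + 1   → row D = row B − 2·row C = (1, −2, 9)   [check: −2·22 + 9·5 = 1]
  2 = 2·1 + 0   → remainder 0, stop. gcd = 1 (last nonzero row D).
The gcd is 1, so 5 is invertible mod 22. The last nonzero row gives −2·22 + 9·5 = 1, so t = 9. So 5^(−1) ≡ 9 (mod 22). Verify: 5 · 9 = 45 ≡ 1 (mod 22). ✓

Final answer: 5^(−1) ≡ 9 (mod 22)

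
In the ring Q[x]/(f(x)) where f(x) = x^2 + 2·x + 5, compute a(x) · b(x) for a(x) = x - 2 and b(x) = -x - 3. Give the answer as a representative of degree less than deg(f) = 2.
First multiply in Q[x] without reducing: a · b = -x^2 - x + 6. Now divide by f(x) = x^2 + 2·x + 5, eliminating the leading term at each step:
  leading term -x^2: subtract (-1)·f(x) = -x^2 - 2·x - 5, leaving x + 11
The degree is now < 2, so this is the remainder. Hence a · b ≡ x + 11 in Q[x]/(f).

Final answer: a · b ≡ x + 11 (mod f(x))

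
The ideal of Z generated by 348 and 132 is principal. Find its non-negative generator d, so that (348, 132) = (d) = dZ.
(348, 132) = (12); d = 12

In the PID Z, (a, b) is generated by gcd(a, b). Compute gcd(348, 132) with the extended Euclidean algorithm, tracking rows (r, s, t) with s·348 + t·132 = r:
  row A: (348, 1, 0)   [1·348 + 0·132 = 348]
  row B: (132, 0, 1)   [0·348 + 1·132 = 132]
  348 = 2·132 + 84   → row C = row A − 2·row B = (84, 1, −2)   [check: 1·348 − 2·132 = 84]
  132 = 1·84 + 48   → row D = row B − 1·row C = (48, −1, 3)   [check: −1·348 + 3·132 = 48]
  84 = 1·48 + 36   → row E = row C − 1·row D = (36, 2, −5)   [check: 2·348 − 5·132 = 36]
  48 = 1·36 + 12   → row F = row D − 1·row E = (12, −3, 8)   [check: −3·348 + 8·132 = 12]
  36 = 3·12 + 0   → remainder 0, stop. gcd = 12 (last nonzero row F).
So gcd(348, 132) = 12, with Bézout identity −3·348 + 8·132 = 12. Containment (⊇): the Bézout identity exhibits 12 as an element of (348, 132), giving (12) ⊆ (348, 132). Containment (⊆): since 12 | 348 and 12 | 132 (348 = 12·29, 132 = 12·11), every Z-linear combination of 348 and 132 is divisible by 12, so (348, 132) ⊆ (12). Therefore (348, 132) = (12), d = 12.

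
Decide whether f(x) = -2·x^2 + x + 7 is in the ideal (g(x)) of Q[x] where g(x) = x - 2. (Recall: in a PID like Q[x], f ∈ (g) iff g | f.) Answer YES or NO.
NO

In Q[x] the ideal (g) consists of all multiples of g, so f ∈ (g) iff g | f, i.e. iff the remainder of f on division by g is 0. Divide f by g (g is monic, so eliminate the leading term of the running remainder at each step):
  leading term -2·x^2: subtract (-2·x)·g(x) = -2·x^2 + 4·x, leaving 7 - 3·x
  leading term -3·x: subtract (-3)·g(x) = 6 - 3·x, leaving 1
The remainder r(x) = 1 ≠ 0 (and deg r < deg g), so g ∤ f, i.e. f ∉ (g).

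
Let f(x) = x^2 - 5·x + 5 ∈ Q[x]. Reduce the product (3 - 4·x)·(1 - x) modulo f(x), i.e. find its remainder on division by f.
First multiply in Q[x] without reducing: a · b = 4·x^2 - 7·x + 3. Now divide by f(x) = x^2 - 5·x + 5, eliminating the leading term at each step:
  leading term 4·x^2: subtract (4)·f(x) = 4·x^2 - 20·x + 20, leaving 13·x - 17
The degree is now < 2, so this is the remainder. Hence a · b ≡ 13·x - 17 in Q[x]/(f).

Final answer: a · b ≡ 13·x - 17 (mod f(x))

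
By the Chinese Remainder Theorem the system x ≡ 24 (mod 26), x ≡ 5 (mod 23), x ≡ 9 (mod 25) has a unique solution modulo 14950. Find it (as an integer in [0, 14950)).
x ≡ 7434 (mod 14950); the representative in [0, 14950) is 7434

The moduli 26, 23, 25 are pairwise coprime, so by the CRT there is a unique solution mod 26·23·25 = 14950.
Solve by successive substitution. Start with x ≡ 24 (mod 26).
  Combine with x ≡ 5 (mod 23): write x = 24 + 26·t and require 24 + 26·t ≡ 5 (mod 23), i.e. 26·t ≡ 5 − 24 ≡ 4 (mod 23). Since 26^(−1) ≡ 8 (mod 23) (26 ≡ 3 (mod 23)), t ≡ 8·4 ≡ 9 (mod 23). So x ≡ 24 + 26·9 = 258 (mod 598).
  Combine with x ≡ 9 (mod 25): write x = 258 + 598·t and require 258 + 598·t ≡ 9 (mod 25), i.e. 598·t ≡ 9 − 258 ≡ 1 (mod 25). Since 598^(−1) ≡ 12 (mod 25) (598 ≡ 23 (mod 25)), t ≡ 12·1 ≡ 12 (mod 25). So x ≡ 258 + 598·12 = 7434 (mod 14950).
Unique solution in [0, 14950): x = 7434.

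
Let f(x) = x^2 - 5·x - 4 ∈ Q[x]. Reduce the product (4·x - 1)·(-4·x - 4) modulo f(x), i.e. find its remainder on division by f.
First multiply in Q[x] without reducing: a · b = -16·x^2 - 12·x + 4. Now divide by f(x) = x^2 - 5·x - 4, eliminating the leading term at each step:
  leading term -16·x^2: subtract (-16)·f(x) = -16·x^2 + 80·x + 64, leaving -92·x - 60
The degree is now < 2, so this is the remainder. Hence a · b ≡ -92·x - 60 in Q[x]/(f).

Final answer: a · b ≡ -92·x - 60 (mod f(x))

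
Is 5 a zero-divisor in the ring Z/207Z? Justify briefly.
gcd(5, 207) = 1, so 5 is a unit in Z/207Z (it has a multiplicative inverse). A unit cannot be a zero-divisor: if 5·b ≡ 0 then multiplying both sides by 5^(−1) gives b ≡ 0. So 5 is not a zero-divisor.

Final answer: NO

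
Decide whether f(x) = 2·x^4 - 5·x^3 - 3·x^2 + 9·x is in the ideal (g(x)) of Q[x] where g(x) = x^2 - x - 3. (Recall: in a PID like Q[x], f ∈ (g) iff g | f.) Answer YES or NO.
YES

In Q[x] the ideal (g) consists of all multiples of g, so f ∈ (g) iff g | f, i.e. iff the remainder of f on division by g is 0. Divide f by g (g is monic, so eliminate the leading term of the running remainder at each step):
  leading term 2·x^4: subtract (2·x^2)·g(x) = 2·x^4 - 2·x^3 - 6·x^2, leaving -3·x^3 + 3·x^2 + 9·x
  leading term -3·x^3: subtract (-3·x)·g(x) = -3·x^3 + 3·x^2 + 9·x, leaving 0
The remainder is 0, so f(x) = g(x) · h(x) with h(x) = 2·x^2 - 3·x. Hence g | f, i.e. f ∈ (g).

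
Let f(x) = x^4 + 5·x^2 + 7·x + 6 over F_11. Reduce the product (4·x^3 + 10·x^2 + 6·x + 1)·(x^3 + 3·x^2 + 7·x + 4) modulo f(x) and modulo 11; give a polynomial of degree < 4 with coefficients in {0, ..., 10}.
a · b ≡ 6·x^2 + 9·x + 4 (mod f(x))

Multiply as integer polynomials: a · b = 4·x^6 + 22·x^5 + 64·x^4 + 105·x^3 + 85·x^2 + 31·x + 4. Reducing coefficients mod 11: a · b ≡ 4·x^6 + 9·x^4 + 6·x^3 + 8·x^2 + 9·x + 4. Now divide by f(x) = x^4 + 5·x^2 + 7·x + 6 in F_11[x], eliminating the leading term at each step:
  leading term 4·x^6: subtract (4·x^2)·f(x) = 4·x^6 + 9·x^4 + 6·x^3 + 2·x^2, leaving 6·x^2 + 9·x + 4 (coefficients mod 11)
The degree is now < 4, so this is the remainder. Hence a · b ≡ 6·x^2 + 9·x + 4 in F_11[x]/(f).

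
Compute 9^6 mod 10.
Use repeated squaring. Binary(6) = 110. Walk through the bits of the exponent 6 left-to-right: at each bit after the leading one, square the running value, then multiply by 9 if the bit is 1 (always reducing mod 10):
  bit 1 = 1 (leading): start with 9.
  bit 2 = 1: square 9^2 = 81 ≡ 1; bit is 1, so multiply 1·9 = 9 (mod 10).
  bit 3 = 0: square 9^2 = 81 ≡ 1 (mod 10).
Final value: 9^6 ≡ 1 (mod 10).

Final answer: 1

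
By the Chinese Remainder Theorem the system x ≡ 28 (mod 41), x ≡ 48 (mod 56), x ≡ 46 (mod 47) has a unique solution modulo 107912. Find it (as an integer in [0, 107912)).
The moduli 41, 56, 47 are pairwise coprime, so by the CRT there is a unique solution mod 41·56·47 = 107912.
Solve by successive substitution. Start with x ≡ 28 (mod 41).
  Combine with x ≡ 48 (mod 56): write x = 28 + 41·t and require 28 + 41·t ≡ 48 (mod 56), i.e. 41·t ≡ 48 − 28 ≡ 20 (mod 56). Since 41^(−1) ≡ 41 (mod 56), t ≡ 41·20 ≡ 36 (mod 56). So x ≡ 28 + 41·36 = 1504 (mod 2296).
  Combine with x ≡ 46 (mod 47): write x = 1504 + 2296·t and require 1504 + 2296·t ≡ 46 (mod 47), i.e. 2296·t ≡ 46 − 1504 ≡ 46 (mod 47). Since 2296^(−1) ≡ 20 (mod 47) (2296 ≡ 40 (mod 47)), t ≡ 20·46 ≡ 27 (mod 47). So x ≡ 1504 + 2296·27 = 63496 (mod 107912).
Unique solution in [0, 107912): x = 63496.

Final answer: x ≡ 63496 (mod 107912); the representative in [0, 107912) is 63496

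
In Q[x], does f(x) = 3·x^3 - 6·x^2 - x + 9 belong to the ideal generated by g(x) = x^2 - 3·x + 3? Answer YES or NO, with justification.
In Q[x] the ideal (g) consists of all multiples of g, so f ∈ (g) iff g | f, i.e. iff the remainder of f on division by g is 0. Divide f by g (g is monic, so eliminate the leading term of the running remainder at each step):
  leading term 3·x^3: subtract (3·x)·g(x) = 3·x^3 - 9·x^2 + 9·x, leaving 3·x^2 - 10·x + 9
  leading term 3·x^2: subtract (3)·g(x) = 3·x^2 - 9·x + 9, leaving -x
The remainder r(x) = -x ≠ 0 (and deg r < deg g), so g ∤ f, i.e. f ∉ (g).

Final answer: NO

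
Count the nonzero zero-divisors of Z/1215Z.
In Z/1215Z each nonzero element is either a unit (gcd with 1215 is 1) or a zero-divisor (gcd > 1). The number of units is φ(1215): factorise 1215 = 3^5 · 5, so φ(1215) = (3^5 − 3^4) · (5 − 1) = 162 · 4 = 648. The nonzero elements number 1215 − 1 = 1214. Hence the nonzero zero-divisors number 1214 − 648 = 566.

Final answer: Z/1215Z has 566 nonzero zero-divisors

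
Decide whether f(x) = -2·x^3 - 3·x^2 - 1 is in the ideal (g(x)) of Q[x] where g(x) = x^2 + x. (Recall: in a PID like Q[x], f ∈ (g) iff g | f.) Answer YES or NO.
NO

In Q[x] the ideal (g) consists of all multiples of g, so f ∈ (g) iff g | f, i.e. iff the remainder of f on division by g is 0. Divide f by g (g is monic, so eliminate the leading term of the running remainder at each step):
  leading term -2·x^3: subtract (-2·x)·g(x) = -2·x^3 - 2·x^2, leaving -x^2 - 1
  leading term -x^2: subtract (-1)·g(x) = -x^2 - x, leaving x - 1
The remainder r(x) = x - 1 ≠ 0 (and deg r < deg g), so g ∤ f, i.e. f ∉ (g).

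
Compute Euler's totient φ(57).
φ(57) = 36

φ is multiplicative, with φ(p^e) = p^e − p^(e−1). Factorise 57 = 3 · 19. Then
  φ(57) = (3 − 1) · (19 − 1) = 2 · 18 = 36.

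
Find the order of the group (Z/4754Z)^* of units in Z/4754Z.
(Z/4754Z)^* consists of the classes a with gcd(a, 4754) = 1, so its order is φ(4754). φ is multiplicative, with φ(p^e) = p^e − p^(e−1). Factorise 4754 = 2 · 2377. Then
  φ(4754) = (2 − 1) · (2377 − 1) = 1 · 2376 = 2376.
Thus |(Z/4754Z)^*| = 2376.

Final answer: |(Z/4754Z)^*| = 2376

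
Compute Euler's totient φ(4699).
φ(4699) = 4536

φ is multiplicative, with φ(p^e) = p^e − p^(e−1). Factorise 4699 = 37 · 127. Then
  φ(4699) = (37 − 1) · (127 − 1) = 36 · 126 = 4536.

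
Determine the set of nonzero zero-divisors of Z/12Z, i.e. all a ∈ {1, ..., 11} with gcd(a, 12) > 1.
nonzero zero-divisors of Z/12Z = {2, 3, 4, 6, 8, 9, 10}

An element a ∈ Z/12Z (with a ≠ 0) is a zero-divisor iff gcd(a, 12) > 1 (because a is a unit precisely when gcd(a, n) = 1, and in Z/nZ every nonzero, non-unit element is a zero-divisor). Scan a = 1, ..., 11 and keep those with gcd(a, 12) > 1:
  gcd(2, 12) = 2, gcd(3, 12) = 3, gcd(4, 12) = 4, gcd(6, 12) = 6, gcd(8, 12) = 4, gcd(9, 12) = 3, gcd(10, 12) = 2.
All other a ∈ {1, ..., 11} have gcd(a, 12) = 1 and are units. So the nonzero zero-divisors are exactly the 7 values of a appearing in this scan.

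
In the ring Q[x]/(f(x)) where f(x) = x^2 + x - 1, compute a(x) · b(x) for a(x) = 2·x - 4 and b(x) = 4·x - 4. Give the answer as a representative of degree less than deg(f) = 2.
a · b ≡ 24 - 32·x (mod f(x))

First multiply in Q[x] without reducing: a · b = 8·x^2 - 24·x + 16. Now divide by f(x) = x^2 + x - 1, eliminating the leading term at each step:
  leading term 8·x^2: subtract (8)·f(x) = 8·x^2 + 8·x - 8, leaving 24 - 32·x
The degree is now < 2, so this is the remainder. Hence a · b ≡ 24 - 32·x in Q[x]/(f).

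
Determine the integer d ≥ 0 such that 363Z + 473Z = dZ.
In the PID Z, (a, b) is generated by gcd(a, b). Compute gcd(473, 363) with the extended Euclidean algorithm, tracking rows (r, s, t) with s·473 + t·363 = r:
  row A: (473, 1, 0)   [1·473 + 0·363 = 473]
  row B: (363, 0, 1)   [0·473 + 1·363 = 363]
  473 = 1·363 + 110   → row C = row A − 1·row B = (110, 1, −1)   [check: 1·473 − 1·363 = 110]
  363 = 3·110 + 33   → row D = row B − 3·row C = (33, −3, 4)   [check: −3·473 + 4·363 = 33]
  110 = 3·33 + 11   → row E = row C − 3·row D = (11, 10, −13)   [check: 10·473 − 13·363 = 11]
  33 = 3·11 + 0   → remainder 0, stop. gcd = 11 (last nonzero row E).
So gcd(363, 473) = 11, with Bézout identity 10·473 − 13·363 = 11. Containment (⊇): the Bézout identity exhibits 11 as an element of (363, 473), giving (11) ⊆ (363, 473). Containment (⊆): since 11 | 363 and 11 | 473 (363 = 11·33, 473 = 11·43), every Z-linear combination of 363 and 473 is divisible by 11, so (363, 473) ⊆ (11). Therefore (363, 473) = (11), d = 11.

Final answer: (363, 473) = (11); d = 11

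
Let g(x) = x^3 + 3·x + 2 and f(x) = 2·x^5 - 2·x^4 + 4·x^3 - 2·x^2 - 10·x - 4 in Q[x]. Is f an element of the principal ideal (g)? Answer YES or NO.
YES

In Q[x] the ideal (g) consists of all multiples of g, so f ∈ (g) iff g | f, i.e. iff the remainder of f on division by g is 0. Divide f by g (g is monic, so eliminate the leading term of the running remainder at each step):
  leading term 2·x^5: subtract (2·x^2)·g(x) = 2·x^5 + 6·x^3 + 4·x^2, leaving -2·x^4 - 2·x^3 - 6·x^2 - 10·x - 4
  leading term -2·x^4: subtract (-2·x)·g(x) = -2·x^4 - 6·x^2 - 4·x, leaving -2·x^3 - 6·x - 4
  leading term -2·x^3: subtract (-2)·g(x) = -2·x^3 - 6·x - 4, leaving 0
The remainder is 0, so f(x) = g(x) · h(x) with h(x) = 2·x^2 - 2·x - 2. Hence g | f, i.e. f ∈ (g).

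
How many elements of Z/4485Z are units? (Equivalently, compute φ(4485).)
Z/4485Z has φ(4485) = 2112 units

An element a ∈ Z/4485Z is a unit iff gcd(a, 4485) = 1, so the number of units is φ(4485). φ is multiplicative, with φ(p^e) = p^e − p^(e−1). Factorise 4485 = 3 · 5 · 13 · 23. Then
  φ(4485) = (3 − 1) · (5 − 1) · (13 − 1) · (23 − 1) = 2 · 4 · 12 · 22 = 2112.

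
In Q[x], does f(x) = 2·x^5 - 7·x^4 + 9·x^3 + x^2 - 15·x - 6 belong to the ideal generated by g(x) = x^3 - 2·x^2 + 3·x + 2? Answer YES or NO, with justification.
YES

In Q[x] the ideal (g) consists of all multiples of g, so f ∈ (g) iff g | f, i.e. iff the remainder of f on division by g is 0. Divide f by g (g is monic, so eliminate the leading term of the running remainder at each step):
  leading term 2·x^5: subtract (2·x^2)·g(x) = 2·x^5 - 4·x^4 + 6·x^3 + 4·x^2, leaving -3·x^4 + 3·x^3 - 3·x^2 - 15·x - 6
  leading term -3·x^4: subtract (-3·x)·g(x) = -3·x^4 + 6·x^3 - 9·x^2 - 6·x, leaving -3·x^3 + 6·x^2 - 9·x - 6
  leading term -3·x^3: subtract (-3)·g(x) = -3·x^3 + 6·x^2 - 9·x - 6, leaving 0
The remainder is 0, so f(x) = g(x) · h(x) with h(x) = 2·x^2 - 3·x - 3. Hence g | f, i.e. f ∈ (g).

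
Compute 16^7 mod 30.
Use repeated squaring. Binary(7) = 111. Walk through the bits of the exponent 7 left-to-right: at each bit after the leading one, square the running value, then multiply by 16 if the bit is 1 (always reducing mod 30):
  bit 1 = 1 (leading): start with 16.
  bit 2 = 1: square 16^2 = 256 ≡ 16; bit is 1, so multiply 16·16 = 256 ≡ 16 (mod 30).
  bit 3 = 1: square 16^2 = 256 ≡ 16; bit is 1, so multiply 16·16 = 256 ≡ 16 (mod 30).
Final value: 16^7 ≡ 16 (mod 30).

Final answer: 16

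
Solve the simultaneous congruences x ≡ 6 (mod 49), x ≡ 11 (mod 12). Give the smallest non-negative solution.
The moduli 49, 12 are pairwise coprime, so by the CRT there is a unique solution mod 49·12 = 588.
Solve by successive substitution. Start with x ≡ 6 (mod 49).
  Combine with x ≡ 11 (mod 12): write x = 6 + 49·t and require 6 + 49·t ≡ 11 (mod 12), i.e. 49·t ≡ 11 − 6 ≡ 5 (mod 12). Since 49^(−1) ≡ 1 (mod 12) (49 ≡ 1 (mod 12)), t ≡ 1·5 ≡ 5 (mod 12). So x ≡ 6 + 49·5 = 251 (mod 588).
Unique solution in [0, 588): x = 251.

Final answer: x ≡ 251 (mod 588); the representative in [0, 588) is 251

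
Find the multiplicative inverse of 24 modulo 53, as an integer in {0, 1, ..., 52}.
24^(−1) ≡ 42 (mod 53)

Apply the extended Euclidean algorithm to (53, 24), tracking rows (r, s, t) with s·53 + t·24 = r. Each division r_prev = q·r_cur + r_new produces the new row as (previous row) − q·(current row):
  row A: (53, 1, 0)   [1·53 + 0·24 = 53]
  row B: (24, 0, 1)   [0·53 + 1·24 = 24]
  53 = 2·24 + 5   → row C = row A − 2·row B = (5, 1, −2)   [check: 1·53 − 2·24 = 5]
  24 = 4·5 + 4   → row D = row B − 4·row C = (4, −4, 9)   [check: −4·53 + 9·24 = 4]
  5 = 1·4 + 1   → row E = row C − 1·row D = (1, 5, −11)   [check: 5·53 − 11·24 = 1]
  4 = 4·1 + 0   → remainder 0, stop. gcd = 1 (last nonzero row E).
The gcd is 1, so 24 is invertible mod 53. The last nonzero row gives 5·53 − 11·24 = 1, so t = −11. So 24^(−1) ≡ −11 ≡ 42 (mod 53). Verify: 24 · 42 = 1008 ≡ 1 (mod 53). ✓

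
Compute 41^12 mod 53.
24

Use repeated squaring. Binary(12) = 1100. Walk through the bits of the exponent 12 left-to-right: at each bit after the leading one, square the running value, then multiply by 41 if the bit is 1 (always reducing mod 53):
  bit 1 = 1 (leading): start with 41.
  bit 2 = 1: square 41^2 = 1681 ≡ 38; bit is 1, so multiply 38·41 = 1558 ≡ 21 (mod 53).
  bit 3 = 0: square 21^2 = 441 ≡ 17 (mod 53).
  bit 4 = 0: square 17^2 = 289 ≡ 24 (mod 53).
Final value: 41^12 ≡ 24 (mod 53).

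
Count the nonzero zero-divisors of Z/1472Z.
In Z/1472Z each nonzero element is either a unit (gcd with 1472 is 1) or a zero-divisor (gcd > 1). The number of units is φ(1472): factorise 1472 = 2^6 · 23, so φ(1472) = (2^6 − 2^5) · (23 − 1) = 32 · 22 = 704. The nonzero elements number 1472 − 1 = 1471. Hence the nonzero zero-divisors number 1471 − 704 = 767.

Final answer: Z/1472Z has 767 nonzero zero-divisors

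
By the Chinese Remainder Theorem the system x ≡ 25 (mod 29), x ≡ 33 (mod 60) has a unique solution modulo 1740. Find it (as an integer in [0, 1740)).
x ≡ 1533 (mod 1740); the representative in [0, 1740) is 1533

The moduli 29, 60 are pairwise coprime, so by the CRT there is a unique solution mod 29·60 = 1740.
Solve by successive substitution. Start with x ≡ 25 (mod 29).
  Combine with x ≡ 33 (mod 60): write x = 25 + 29·t and require 25 + 29·t ≡ 33 (mod 60), i.e. 29·t ≡ 33 − 25 ≡ 8 (mod 60). Since 29^(−1) ≡ 29 (mod 60), t ≡ 29·8 ≡ 52 (mod 60). So x ≡ 25 + 29·52 = 1533 (mod 1740).
Unique solution in [0, 1740): x = 1533.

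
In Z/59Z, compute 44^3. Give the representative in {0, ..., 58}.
47

Use repeated squaring. Binary(3) = 11. Walk through the bits of the exponent 3 left-to-right: at each bit after the leading one, square the running value, then multiply by 44 if the bit is 1 (always reducing mod 59):
  bit 1 = 1 (leading): start with 44.
  bit 2 = 1: square 44^2 = 1936 ≡ 48; bit is 1, so multiply 48·44 = 2112 ≡ 47 (mod 59).
Final value: 44^3 ≡ 47 (mod 59).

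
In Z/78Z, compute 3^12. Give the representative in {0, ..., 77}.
Use repeated squaring. Binary(12) = 1100. Walk through the bits of the exponent 12 left-to-right: at each bit after the leading one, square the running value, then multiply by 3 if the bit is 1 (always reducing mod 78):
  bit 1 = 1 (leading): start with 3.
  bit 2 = 1: square 3^2 = 9; bit is 1, so multiply 9·3 = 27 (mod 78).
  bit 3 = 0: square 27^2 = 729 ≡ 27 (mod 78).
  bit 4 = 0: square 27^2 = 729 ≡ 27 (mod 78).
Final value: 3^12 ≡ 27 (mod 78).

Final answer: 27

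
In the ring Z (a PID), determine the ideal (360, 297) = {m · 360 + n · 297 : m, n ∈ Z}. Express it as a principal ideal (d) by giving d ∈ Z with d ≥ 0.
(360, 297) = (9); d = 9

In the PID Z, (a, b) is generated by gcd(a, b). Compute gcd(360, 297) with the extended Euclidean algorithm, tracking rows (r, s, t) with s·360 + t·297 = r:
  row A: (360, 1, 0)   [1·360 + 0·297 = 360]
  row B: (297, 0, 1)   [0·360 + 1·297 = 297]
  360 = 1·297 + 63   → row C = row A − 1·row B = (63, 1, −1)   [check: 1·360 − 1·297 = 63]
  297 = 4·63 + 45   → row D = row B − 4·row C = (45, −4, 5)   [check: −4·360 + 5·297 = 45]
  63 = 1·45 + 18   → row E = row C − 1·row D = (18, 5, −6)   [check: 5·360 − 6·297 = 18]
  45 = 2·18 + 9   → row F = row D − 2·row E = (9, −14, 17)   [check: −14·360 + 17·297 = 9]
  18 = 2·9 + 0   → remainder 0, stop. gcd = 9 (last nonzero row F).
So gcd(360, 297) = 9, with Bézout identity −14·360 + 17·297 = 9. Containment (⊇): the Bézout identity exhibits 9 as an element of (360, 297), giving (9) ⊆ (360, 297). Containment (⊆): since 9 | 360 and 9 | 297 (360 = 9·40, 297 = 9·33), every Z-linear combination of 360 and 297 is divisible by 9, so (360, 297) ⊆ (9). Therefore (360, 297) = (9), d = 9.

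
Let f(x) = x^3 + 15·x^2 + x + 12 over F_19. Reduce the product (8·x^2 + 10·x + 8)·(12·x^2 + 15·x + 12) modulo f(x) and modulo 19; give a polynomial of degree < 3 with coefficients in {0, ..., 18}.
a · b ≡ 6·x^2 + 3·x + 18 (mod f(x))

Multiply as integer polynomials: a · b = 96·x^4 + 240·x^3 + 342·x^2 + 240·x + 96. Reducing coefficients mod 19: a · b ≡ x^4 + 12·x^3 + 12·x + 1. Now divide by f(x) = x^3 + 15·x^2 + x + 12 in F_19[x], eliminating the leading term at each step:
  leading term x^4: subtract (x)·f(x) = x^4 + 15·x^3 + x^2 + 12·x, leaving 16·x^3 + 18·x^2 + 1 (coefficients mod 19)
  leading term 16·x^3: subtract (16)·f(x) = 16·x^3 + 12·x^2 + 16·x + 2, leaving 6·x^2 + 3·x + 18 (coefficients mod 19)
The degree is now < 3, so this is the remainder. Hence a · b ≡ 6·x^2 + 3·x + 18 in F_19[x]/(f).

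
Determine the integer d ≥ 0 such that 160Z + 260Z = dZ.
In the PID Z, (a, b) is generated by gcd(a, b). Compute gcd(260, 160) with the extended Euclidean algorithm, tracking rows (r, s, t) with s·260 + t·160 = r:
  row A: (260, 1, 0)   [1·260 + 0·160 = 260]
  row B: (160, 0, 1)   [0·260 + 1·160 = 160]
  260 = 1·160 + 100   → row C = row A − 1·row B = (100, 1, −1)   [check: 1·260 − 1·160 = 100]
  160 = 1·100 + 60   → row D = row B − 1·row C = (60, −1, 2)   [check: −1·260 + 2·160 = 60]
  100 = 1·60 + 40   → row E = row C − 1·row D = (40, 2, −3)   [check: 2·260 − 3·160 = 40]
  60 = 1·40 + 20   → row F = row D − 1·row E = (20, −3, 5)   [check: −3·260 + 5·160 = 20]
  40 = 2·20 + 0   → remainder 0, stop. gcd = 20 (last nonzero row F).
So gcd(160, 260) = 20, with Bézout identity −3·260 + 5·160 = 20. Containment (⊇): the Bézout identity exhibits 20 as an element of (160, 260), giving (20) ⊆ (160, 260). Containment (⊆): since 20 | 160 and 20 | 260 (160 = 20·8, 260 = 20·13), every Z-linear combination of 160 and 260 is divisible by 20, so (160, 260) ⊆ (20). Therefore (160, 260) = (20), d = 20.

Final answer: (160, 260) = (20); d = 20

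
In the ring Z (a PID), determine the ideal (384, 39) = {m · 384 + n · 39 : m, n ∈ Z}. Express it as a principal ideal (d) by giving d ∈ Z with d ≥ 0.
In the PID Z, (a, b) is generated by gcd(a, b). Compute gcd(384, 39) with the extended Euclidean algorithm, tracking rows (r, s, t) with s·384 + t·39 = r:
  row A: (384, 1, 0)   [1·384 + 0·39 = 384]
  row B: (39, 0, 1)   [0·384 + 1·39 = 39]
  384 = 9·39 + 33   → row C = row A − 9·row B = (33, 1, −9)   [check: 1·384 − 9·39 = 33]
  39 = 1·33 + 6   → row D = row B − 1·row C = (6, −1, 10)   [check: −1·384 + 10·39 = 6]
  33 = 5·6 + 3   → row E = row C − 5·row D = (3, 6, −59)   [check: 6·384 − 59·39 = 3]
  6 = 2·3 + 0   → remainder 0, stop. gcd = 3 (last nonzero row E).
So gcd(384, 39) = 3, with Bézout identity 6·384 − 59·39 = 3. Containment (⊇): the Bézout identity exhibits 3 as an element of (384, 39), giving (3) ⊆ (384, 39). Containment (⊆): since 3 | 384 and 3 | 39 (384 = 3·128, 39 = 3·13), every Z-linear combination of 384 and 39 is divisible by 3, so (384, 39) ⊆ (3). Therefore (384, 39) = (3), d = 3.

Final answer: (384, 39) = (3); d = 3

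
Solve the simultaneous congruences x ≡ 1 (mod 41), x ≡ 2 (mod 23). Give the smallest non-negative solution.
x ≡ 370 (mod 943); the representative in [0, 943) is 370

The moduli 41, 23 are pairwise coprime, so by the CRT there is a unique solution mod 41·23 = 943.
Solve by successive substitution. Start with x ≡ 1 (mod 41).
  Combine with x ≡ 2 (mod 23): write x = 1 + 41·t and require 1 + 41·t ≡ 2 (mod 23), i.e. 41·t ≡ 2 − 1 ≡ 1 (mod 23). Since 41^(−1) ≡ 9 (mod 23) (41 ≡ 18 (mod 23)), t ≡ 9·1 ≡ 9 (mod 23). So x ≡ 1 + 41·9 = 370 (mod 943).
Unique solution in [0, 943): x = 370.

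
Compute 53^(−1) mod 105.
53^(−1) ≡ 2 (mod 105)

Apply the extended Euclidean algorithm to (105, 53), tracking rows (r, s, t) with s·105 + t·53 = r. Each division r_prev = q·r_cur + r_new produces the new row as (previous row) − q·(current row):
  row A: (105, 1, 0)   [1·105 + 0·53 = 105]
  row B: (53, 0, 1)   [0·105 + 1·53 = 53]
  105 = 1·53 + 52   → row C = row A − 1·row B = (52, 1, −1)   [check: 1·105 − 1·53 = 52]
  53 = 1·52 + 1   → row D = row B − 1·row C = (1, −1, 2)   [check: −1·105 + 2·53 = 1]
  52 = 52·1 + 0   → remainder 0, stop. gcd = 1 (last nonzero row D).
The gcd is 1, so 53 is invertible mod 105. The last nonzero row gives −1·105 + 2·53 = 1, so t = 2. So 53^(−1) ≡ 2 (mod 105). Verify: 53 · 2 = 106 ≡ 1 (mod 105). ✓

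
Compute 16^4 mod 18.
16

Use repeated squaring. Binary(4) = 100. Walk through the bits of the exponent 4 left-to-right: at each bit after the leading one, square the running value, then multiply by 16 if the bit is 1 (always reducing mod 18):
  bit 1 = 1 (leading): start with 16.
  bit 2 = 0: square 16^2 = 256 ≡ 4 (mod 18).
  bit 3 = 0: square 4^2 = 16 (mod 18).
Final value: 16^4 ≡ 16 (mod 18).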